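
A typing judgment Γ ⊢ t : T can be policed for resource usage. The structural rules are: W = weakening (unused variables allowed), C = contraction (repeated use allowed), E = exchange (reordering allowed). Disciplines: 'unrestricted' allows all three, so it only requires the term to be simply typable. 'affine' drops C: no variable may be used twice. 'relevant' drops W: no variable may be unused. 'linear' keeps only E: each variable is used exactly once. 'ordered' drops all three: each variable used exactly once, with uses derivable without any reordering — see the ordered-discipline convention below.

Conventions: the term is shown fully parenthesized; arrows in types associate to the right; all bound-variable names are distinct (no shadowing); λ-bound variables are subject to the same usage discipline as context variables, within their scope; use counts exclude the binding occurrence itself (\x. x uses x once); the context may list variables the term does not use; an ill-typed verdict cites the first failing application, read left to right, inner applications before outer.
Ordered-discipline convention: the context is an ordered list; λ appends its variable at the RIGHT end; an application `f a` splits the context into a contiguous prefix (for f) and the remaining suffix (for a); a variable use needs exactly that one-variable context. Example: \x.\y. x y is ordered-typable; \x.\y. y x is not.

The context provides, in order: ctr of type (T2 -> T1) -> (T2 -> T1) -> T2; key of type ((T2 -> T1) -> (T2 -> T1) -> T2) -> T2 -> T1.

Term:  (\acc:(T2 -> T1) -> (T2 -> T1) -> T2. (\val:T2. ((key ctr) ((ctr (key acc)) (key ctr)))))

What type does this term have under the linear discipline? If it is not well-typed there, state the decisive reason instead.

not well-typed under linear — repeated use of ctr ×3, key ×3; val left unused
variable uses: ctr=3; key=3; acc (λ-bound)=1; val (λ-bound)=0
uses in reading order: key, ctr, ctr, key, acc, key, ctr
typing: ✓ — ((T2 -> T1) -> (T2 -> T1) -> T2) -> T2 -> T1
all disciplines: ordered ✗ | linear ✗ | affine ✗ | relevant ✗ | unrestricted ✓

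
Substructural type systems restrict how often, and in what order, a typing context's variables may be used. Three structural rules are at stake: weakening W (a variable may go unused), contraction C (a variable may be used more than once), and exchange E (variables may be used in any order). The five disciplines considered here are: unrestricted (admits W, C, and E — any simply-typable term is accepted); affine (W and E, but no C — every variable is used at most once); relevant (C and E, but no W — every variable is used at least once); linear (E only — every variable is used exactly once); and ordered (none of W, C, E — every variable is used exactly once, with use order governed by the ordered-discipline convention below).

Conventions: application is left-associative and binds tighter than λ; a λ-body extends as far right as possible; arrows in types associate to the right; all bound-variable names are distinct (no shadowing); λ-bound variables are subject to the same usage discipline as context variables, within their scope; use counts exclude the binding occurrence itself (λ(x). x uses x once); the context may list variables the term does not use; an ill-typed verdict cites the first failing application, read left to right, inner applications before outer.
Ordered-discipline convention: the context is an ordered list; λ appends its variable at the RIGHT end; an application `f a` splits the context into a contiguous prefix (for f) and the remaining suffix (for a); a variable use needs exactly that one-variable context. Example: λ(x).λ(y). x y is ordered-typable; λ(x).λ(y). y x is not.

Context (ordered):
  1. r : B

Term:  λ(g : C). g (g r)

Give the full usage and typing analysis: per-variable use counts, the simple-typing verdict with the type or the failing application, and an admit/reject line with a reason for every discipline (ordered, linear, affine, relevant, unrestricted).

usage: r: 1×; g [bound]: 2×
left-to-right use order: g, g, r
typing: ill-typed: applying a non-function (C)
ordered: ✗ — not simply typable
linear: ✗ — fails simple typing
affine: ✗ — a type mismatch blocks all five
relevant: ✗ — the type mismatch rejects it
unrestricted: ✗ — not simply typable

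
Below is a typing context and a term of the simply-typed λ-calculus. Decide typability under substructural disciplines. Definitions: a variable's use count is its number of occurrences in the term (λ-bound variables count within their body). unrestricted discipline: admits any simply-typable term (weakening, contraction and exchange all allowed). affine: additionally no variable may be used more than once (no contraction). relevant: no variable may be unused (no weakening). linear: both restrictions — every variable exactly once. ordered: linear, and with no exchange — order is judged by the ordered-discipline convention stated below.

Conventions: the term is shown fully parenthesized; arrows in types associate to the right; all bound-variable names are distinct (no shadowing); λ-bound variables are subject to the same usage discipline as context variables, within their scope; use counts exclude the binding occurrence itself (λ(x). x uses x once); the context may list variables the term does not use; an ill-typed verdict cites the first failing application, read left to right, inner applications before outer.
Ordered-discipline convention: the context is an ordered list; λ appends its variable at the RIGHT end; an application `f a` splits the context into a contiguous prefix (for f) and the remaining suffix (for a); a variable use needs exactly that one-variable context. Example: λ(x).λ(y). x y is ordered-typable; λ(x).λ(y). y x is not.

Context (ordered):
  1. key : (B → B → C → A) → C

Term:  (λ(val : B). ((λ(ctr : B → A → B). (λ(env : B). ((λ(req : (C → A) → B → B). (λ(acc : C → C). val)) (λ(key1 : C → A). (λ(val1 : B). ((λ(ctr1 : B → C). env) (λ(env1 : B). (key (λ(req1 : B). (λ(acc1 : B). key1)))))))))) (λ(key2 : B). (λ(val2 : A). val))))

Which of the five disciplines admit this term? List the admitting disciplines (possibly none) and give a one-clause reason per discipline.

admitted in: unrestricted
variable uses: key=1, val (λ-bound)=2, ctr (λ-bound)=0, env (λ-bound)=1, req (λ-bound)=0, acc (λ-bound)=0, key1 (λ-bound)=1, val1 (λ-bound)=0, ctr1 (λ-bound)=0, env1 (λ-bound)=0, req1 (λ-bound)=0, acc1 (λ-bound)=0, key2 (λ-bound)=0, val2 (λ-bound)=0
use order (left to right): val, env, key, key1, val
typing: the term checks, with type B → B → (C → C) → B
ordered: ✗ — val ×2 used more than once (contraction); ctr, req, acc, val1, ctr1, env1, req1, acc1, key2, val2 never used (weakening)
linear: ✗ — val ×2 used more than once (contraction); ctr, req, acc, val1, ctr1, env1, req1, acc1, key2, val2 never used (weakening)
affine: ✗ — val ×2 used more than once (contraction)
relevant: ✗ — ctr, req, acc, val1, ctr1, env1, req1, acc1, key2, val2 never used (weakening)
unrestricted: ✓ — simply typable at B → B → (C → C) → B; W, C, E all held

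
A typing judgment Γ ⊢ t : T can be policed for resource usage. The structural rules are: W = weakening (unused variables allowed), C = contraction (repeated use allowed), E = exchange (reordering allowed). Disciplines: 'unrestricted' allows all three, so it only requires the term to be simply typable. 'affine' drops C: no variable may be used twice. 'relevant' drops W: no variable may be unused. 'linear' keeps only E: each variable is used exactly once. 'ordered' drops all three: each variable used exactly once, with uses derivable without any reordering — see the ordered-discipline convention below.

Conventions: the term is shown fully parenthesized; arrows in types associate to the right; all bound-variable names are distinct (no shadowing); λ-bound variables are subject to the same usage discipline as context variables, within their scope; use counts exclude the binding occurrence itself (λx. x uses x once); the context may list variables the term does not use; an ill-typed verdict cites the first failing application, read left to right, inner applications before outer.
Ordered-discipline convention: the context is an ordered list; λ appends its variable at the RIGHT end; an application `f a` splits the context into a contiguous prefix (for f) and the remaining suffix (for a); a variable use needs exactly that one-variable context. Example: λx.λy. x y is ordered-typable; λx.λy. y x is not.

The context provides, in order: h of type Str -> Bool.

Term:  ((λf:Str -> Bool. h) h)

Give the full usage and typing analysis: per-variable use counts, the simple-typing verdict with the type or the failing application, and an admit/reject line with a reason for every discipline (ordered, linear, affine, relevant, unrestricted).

usage: h: 2, f (λ-bound): 0
order of uses: h, h
typing: well-typed at Str -> Bool
ordered: ✗ — needs contraction — h ×2; f never used (weakening)
linear: ✗ — needs contraction — h ×2; f never used (weakening)
affine: ✗ — needs contraction — h ×2
relevant: ✗ — f never used (weakening)
unrestricted: ✓ — simply typable at Str -> Bool; W, C, E all held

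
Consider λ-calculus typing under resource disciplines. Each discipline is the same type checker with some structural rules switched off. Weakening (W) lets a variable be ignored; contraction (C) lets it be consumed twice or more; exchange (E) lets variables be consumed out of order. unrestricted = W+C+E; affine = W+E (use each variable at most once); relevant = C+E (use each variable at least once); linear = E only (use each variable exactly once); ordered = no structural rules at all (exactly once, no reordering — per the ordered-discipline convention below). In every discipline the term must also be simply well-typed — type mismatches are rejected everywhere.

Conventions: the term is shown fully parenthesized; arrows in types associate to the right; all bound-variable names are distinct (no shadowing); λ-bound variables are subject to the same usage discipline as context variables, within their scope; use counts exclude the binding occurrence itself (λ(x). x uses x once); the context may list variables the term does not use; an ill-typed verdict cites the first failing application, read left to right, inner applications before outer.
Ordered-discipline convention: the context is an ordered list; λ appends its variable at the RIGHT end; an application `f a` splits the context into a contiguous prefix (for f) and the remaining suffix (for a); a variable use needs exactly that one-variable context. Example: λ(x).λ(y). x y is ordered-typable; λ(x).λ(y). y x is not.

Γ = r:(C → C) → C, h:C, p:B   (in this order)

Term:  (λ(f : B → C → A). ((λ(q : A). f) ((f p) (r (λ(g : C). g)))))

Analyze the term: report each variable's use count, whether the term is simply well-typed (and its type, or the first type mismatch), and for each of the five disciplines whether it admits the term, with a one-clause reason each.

counts: r: 1×, h: 0×, p: 1×, f (bound): 2×, q (bound): 0×, g (bound): 1×
use order (left to right): f, f, p, r, g
typing: the term checks, with type (B → C → A) → B → C → A
ordered: ✗, f ×2 used more than once (contraction); h, q left unused
linear: ✗, f ×2 used more than once (contraction); h, q left unused
affine: ✗, f ×2 used more than once (contraction)
relevant: ✗, h, q left unused
unrestricted: ✓, type-checks ((B → C → A) → B → C → A) and nothing is barred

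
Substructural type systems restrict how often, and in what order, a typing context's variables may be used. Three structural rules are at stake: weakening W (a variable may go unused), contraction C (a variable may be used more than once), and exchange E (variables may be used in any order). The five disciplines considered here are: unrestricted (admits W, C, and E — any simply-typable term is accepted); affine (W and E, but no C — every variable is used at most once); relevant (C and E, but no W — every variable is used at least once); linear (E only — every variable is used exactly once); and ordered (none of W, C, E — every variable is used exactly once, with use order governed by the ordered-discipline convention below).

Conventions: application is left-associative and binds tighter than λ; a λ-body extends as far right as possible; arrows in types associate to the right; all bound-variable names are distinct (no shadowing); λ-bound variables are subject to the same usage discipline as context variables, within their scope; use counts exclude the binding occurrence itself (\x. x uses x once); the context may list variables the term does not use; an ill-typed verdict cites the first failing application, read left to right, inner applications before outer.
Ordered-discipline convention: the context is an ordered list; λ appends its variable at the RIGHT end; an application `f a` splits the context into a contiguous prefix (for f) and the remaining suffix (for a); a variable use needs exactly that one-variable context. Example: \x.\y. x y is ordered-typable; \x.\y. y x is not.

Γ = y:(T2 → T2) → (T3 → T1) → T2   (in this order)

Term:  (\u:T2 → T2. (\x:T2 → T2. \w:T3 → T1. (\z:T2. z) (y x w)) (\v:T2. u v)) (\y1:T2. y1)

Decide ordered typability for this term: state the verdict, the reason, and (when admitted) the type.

yes — single-use (y, u, x, w, z, v, y1), ordered derivation ok; term : (T3 → T1) → T2
usage: y=1; u [bound]=1; x [bound]=1; w [bound]=1; z [bound]=1; v [bound]=1; y1 [bound]=1
order of uses: z, y, x, w, u, v, y1
typing: well-typed — term : (T3 → T1) → T2
per-discipline verdicts: ordered ✓ · linear ✓ · affine ✓ · relevant ✓ · unrestricted ✓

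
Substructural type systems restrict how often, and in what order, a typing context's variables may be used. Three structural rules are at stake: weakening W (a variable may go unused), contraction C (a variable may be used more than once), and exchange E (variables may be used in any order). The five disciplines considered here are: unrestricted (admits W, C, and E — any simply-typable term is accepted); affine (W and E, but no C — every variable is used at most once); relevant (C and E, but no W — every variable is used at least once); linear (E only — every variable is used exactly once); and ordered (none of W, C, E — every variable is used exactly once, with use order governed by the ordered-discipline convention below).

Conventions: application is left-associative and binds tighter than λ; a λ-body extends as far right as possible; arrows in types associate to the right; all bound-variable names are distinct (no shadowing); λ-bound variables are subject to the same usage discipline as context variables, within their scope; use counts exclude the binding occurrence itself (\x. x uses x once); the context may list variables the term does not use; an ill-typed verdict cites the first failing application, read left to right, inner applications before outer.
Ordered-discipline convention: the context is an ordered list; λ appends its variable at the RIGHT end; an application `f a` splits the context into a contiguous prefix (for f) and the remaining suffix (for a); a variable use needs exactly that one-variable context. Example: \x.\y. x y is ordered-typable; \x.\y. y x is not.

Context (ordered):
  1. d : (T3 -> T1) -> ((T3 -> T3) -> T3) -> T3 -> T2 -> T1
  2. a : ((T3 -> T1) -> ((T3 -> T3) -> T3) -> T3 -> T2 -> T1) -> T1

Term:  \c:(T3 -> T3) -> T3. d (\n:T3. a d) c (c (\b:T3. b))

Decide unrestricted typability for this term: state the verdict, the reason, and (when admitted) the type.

yes — typability at ((T3 -> T3) -> T3) -> T2 -> T1 is all that's needed; term : ((T3 -> T3) -> T3) -> T2 -> T1
usage: d: 2×, a: 1×, c (λ-bound): 2×, n (λ-bound): 0×, b (λ-bound): 1×
uses in reading order: d, a, d, c, c, b
typing: well-typed at ((T3 -> T3) -> T3) -> T2 -> T1
across the five disciplines: ordered ✗ · linear ✗ · affine ✗ · relevant ✗ · unrestricted ✓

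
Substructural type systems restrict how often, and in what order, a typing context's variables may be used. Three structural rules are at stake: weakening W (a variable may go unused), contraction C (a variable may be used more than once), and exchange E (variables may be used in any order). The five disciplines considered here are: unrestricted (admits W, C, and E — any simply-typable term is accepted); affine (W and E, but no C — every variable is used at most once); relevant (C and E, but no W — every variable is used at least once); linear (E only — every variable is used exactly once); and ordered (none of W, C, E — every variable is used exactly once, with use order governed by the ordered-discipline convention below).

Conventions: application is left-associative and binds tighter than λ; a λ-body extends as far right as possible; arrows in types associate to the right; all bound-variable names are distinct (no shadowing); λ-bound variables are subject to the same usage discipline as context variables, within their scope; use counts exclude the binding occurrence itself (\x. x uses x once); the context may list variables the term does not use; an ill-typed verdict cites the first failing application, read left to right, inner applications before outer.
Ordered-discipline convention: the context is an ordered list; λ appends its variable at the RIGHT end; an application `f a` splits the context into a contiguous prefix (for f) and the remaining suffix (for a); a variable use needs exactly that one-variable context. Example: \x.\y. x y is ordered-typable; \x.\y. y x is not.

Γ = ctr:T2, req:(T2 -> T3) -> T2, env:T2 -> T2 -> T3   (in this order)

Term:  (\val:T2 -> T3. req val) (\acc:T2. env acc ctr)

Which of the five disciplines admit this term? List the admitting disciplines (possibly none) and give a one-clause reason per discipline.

admitted by: linear, affine, relevant, unrestricted
counts: ctr: 1×; req: 1×; env: 1×; val [bound]: 1×; acc [bound]: 1×
order of uses: req, val, env, acc, ctr
typing: ✓ — T2
ordered: ✗ — no ordered split (uses run req, val, env, acc, ctr)
linear: ✓ — exactly-once usage across ctr, req, env, val, acc
affine: ✓ — at most one use each (ctr, req, env, val, acc)
relevant: ✓ — none of ctr, req, env, val, acc goes unused
unrestricted: ✓ — simply typable at T2; W, C, E all held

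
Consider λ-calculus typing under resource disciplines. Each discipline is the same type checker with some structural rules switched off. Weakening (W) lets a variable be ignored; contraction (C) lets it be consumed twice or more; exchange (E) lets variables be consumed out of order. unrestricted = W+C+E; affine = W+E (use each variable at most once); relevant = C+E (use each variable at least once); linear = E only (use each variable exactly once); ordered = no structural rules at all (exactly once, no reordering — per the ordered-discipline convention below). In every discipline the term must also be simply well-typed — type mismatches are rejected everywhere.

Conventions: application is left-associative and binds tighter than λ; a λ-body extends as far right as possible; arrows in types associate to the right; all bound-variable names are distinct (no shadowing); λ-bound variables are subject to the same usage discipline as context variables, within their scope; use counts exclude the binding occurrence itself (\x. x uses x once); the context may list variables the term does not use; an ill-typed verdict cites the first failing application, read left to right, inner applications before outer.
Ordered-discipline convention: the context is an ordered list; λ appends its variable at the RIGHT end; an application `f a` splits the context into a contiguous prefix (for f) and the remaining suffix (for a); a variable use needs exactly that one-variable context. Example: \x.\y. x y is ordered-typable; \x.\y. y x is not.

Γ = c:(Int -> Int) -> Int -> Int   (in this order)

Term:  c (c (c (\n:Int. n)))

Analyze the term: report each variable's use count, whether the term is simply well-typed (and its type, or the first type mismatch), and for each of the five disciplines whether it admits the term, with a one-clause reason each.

variable uses: c=3; n [bound]=1
order of uses: c, c, c, n
typing: ✓ — Int -> Int
ordered ✗ (needs contraction — c ×3)
linear ✗ (needs contraction — c ×3)
affine ✗ (needs contraction — c ×3)
relevant ✓ (at least one use each (c, n))
unrestricted ✓ (well-typed at Int -> Int; no restrictions here)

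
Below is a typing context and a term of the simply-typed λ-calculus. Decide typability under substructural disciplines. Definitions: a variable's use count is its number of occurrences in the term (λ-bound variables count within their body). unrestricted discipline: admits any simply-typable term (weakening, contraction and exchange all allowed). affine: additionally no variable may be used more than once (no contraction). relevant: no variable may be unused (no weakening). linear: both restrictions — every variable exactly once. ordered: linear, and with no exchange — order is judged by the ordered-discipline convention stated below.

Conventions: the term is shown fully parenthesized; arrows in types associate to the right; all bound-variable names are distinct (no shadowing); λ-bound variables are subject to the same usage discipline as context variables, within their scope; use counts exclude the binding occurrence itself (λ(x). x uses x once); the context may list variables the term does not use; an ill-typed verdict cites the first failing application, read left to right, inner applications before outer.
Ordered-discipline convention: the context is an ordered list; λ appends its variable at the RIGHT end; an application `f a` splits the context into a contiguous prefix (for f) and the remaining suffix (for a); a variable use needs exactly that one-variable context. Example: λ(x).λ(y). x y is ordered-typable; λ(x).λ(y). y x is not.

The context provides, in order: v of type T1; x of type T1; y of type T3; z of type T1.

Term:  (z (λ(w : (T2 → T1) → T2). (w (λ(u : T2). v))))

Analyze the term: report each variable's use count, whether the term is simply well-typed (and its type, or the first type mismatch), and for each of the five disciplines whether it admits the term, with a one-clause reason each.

counts: v: 1, x: 0, y: 0, z: 1, w (bound): 1, u (bound): 0
uses in reading order: z, w, v
typing: ill-typed: can't apply a value of type T1
ordered: ✗, not simply typable
linear: ✗, fails simple typing
affine: ✗, a type mismatch blocks all five
relevant: ✗, the type mismatch rejects it
unrestricted: ✗, not simply typable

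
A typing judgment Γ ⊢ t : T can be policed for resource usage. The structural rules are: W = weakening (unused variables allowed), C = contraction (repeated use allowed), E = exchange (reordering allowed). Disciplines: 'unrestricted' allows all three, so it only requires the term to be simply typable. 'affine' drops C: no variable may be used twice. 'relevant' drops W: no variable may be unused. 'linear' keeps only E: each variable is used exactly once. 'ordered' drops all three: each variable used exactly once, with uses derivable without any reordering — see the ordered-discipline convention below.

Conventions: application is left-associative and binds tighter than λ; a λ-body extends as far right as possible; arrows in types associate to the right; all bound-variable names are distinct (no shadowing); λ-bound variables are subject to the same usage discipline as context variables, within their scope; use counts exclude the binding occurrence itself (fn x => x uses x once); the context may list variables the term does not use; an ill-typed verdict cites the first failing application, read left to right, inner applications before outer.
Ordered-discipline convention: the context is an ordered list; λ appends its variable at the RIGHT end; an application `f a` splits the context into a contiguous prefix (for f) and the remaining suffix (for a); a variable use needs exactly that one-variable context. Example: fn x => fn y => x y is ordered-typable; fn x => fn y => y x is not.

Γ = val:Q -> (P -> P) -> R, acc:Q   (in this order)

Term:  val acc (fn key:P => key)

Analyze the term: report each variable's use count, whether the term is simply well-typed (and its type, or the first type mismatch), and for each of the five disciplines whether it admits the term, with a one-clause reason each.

variable uses: val: 1; acc: 1; key (λ-bound): 1
use order (left to right): val, acc, key
typing: well-typed at R
ordered: ✓, single-use (val, acc, key), ordered derivation ok
linear: ✓, single use per variable (val, acc, key)
affine: ✓, none of val, acc, key used more than once
relevant: ✓, every one of val, acc, key appears
unrestricted: ✓, type-checks (R) and nothing is barred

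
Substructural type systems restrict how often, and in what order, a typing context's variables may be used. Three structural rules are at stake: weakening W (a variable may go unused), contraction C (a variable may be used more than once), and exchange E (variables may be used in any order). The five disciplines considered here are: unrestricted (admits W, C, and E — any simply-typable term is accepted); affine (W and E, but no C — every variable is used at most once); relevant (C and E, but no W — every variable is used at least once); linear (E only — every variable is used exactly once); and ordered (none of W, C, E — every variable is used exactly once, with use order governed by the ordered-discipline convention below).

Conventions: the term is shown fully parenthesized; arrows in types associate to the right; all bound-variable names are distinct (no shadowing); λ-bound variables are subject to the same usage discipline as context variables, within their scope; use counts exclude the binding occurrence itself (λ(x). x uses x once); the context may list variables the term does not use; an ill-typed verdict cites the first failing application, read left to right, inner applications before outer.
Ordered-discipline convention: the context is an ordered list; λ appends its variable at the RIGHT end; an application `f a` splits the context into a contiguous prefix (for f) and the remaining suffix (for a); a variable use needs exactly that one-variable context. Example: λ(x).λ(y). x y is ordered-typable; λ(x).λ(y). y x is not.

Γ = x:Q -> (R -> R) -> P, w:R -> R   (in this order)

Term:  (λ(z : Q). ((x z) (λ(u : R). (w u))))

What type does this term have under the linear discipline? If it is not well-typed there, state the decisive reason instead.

term : Q -> P
counts: x: 1, w: 1, z (bound): 1, u (bound): 1
use order (left to right): x, z, w, u
typing: ✓ — Q -> P
all disciplines: ordered ✗, linear ✓, affine ✓, relevant ✓, unrestricted ✓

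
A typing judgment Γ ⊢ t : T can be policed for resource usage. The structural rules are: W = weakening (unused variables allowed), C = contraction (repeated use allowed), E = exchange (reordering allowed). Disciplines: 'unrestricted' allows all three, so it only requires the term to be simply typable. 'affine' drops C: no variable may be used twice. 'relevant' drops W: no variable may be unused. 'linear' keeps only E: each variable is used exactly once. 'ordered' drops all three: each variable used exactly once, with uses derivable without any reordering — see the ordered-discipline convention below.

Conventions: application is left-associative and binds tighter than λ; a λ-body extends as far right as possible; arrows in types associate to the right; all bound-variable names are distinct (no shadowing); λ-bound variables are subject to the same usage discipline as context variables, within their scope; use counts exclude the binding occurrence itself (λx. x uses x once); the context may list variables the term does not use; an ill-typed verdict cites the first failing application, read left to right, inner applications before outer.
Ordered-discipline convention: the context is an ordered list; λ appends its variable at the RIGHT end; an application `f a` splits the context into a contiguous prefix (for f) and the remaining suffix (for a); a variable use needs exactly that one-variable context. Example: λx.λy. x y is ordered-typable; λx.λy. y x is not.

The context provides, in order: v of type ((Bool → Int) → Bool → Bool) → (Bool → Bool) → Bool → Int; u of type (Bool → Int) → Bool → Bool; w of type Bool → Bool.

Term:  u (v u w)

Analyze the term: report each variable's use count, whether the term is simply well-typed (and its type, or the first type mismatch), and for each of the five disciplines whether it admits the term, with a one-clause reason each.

use counts: v: 1×, u: 2×, w: 1×
left-to-right use order: u, v, u, w
typing: the term checks, with type Bool → Bool
ordered ✗ (repeated use of u ×2)
linear ✗ (repeated use of u ×2)
affine ✗ (repeated use of u ×2)
relevant ✓ (v, u, w: all used, weakening unneeded)
unrestricted ✓ (typability at Bool → Bool is all that's needed)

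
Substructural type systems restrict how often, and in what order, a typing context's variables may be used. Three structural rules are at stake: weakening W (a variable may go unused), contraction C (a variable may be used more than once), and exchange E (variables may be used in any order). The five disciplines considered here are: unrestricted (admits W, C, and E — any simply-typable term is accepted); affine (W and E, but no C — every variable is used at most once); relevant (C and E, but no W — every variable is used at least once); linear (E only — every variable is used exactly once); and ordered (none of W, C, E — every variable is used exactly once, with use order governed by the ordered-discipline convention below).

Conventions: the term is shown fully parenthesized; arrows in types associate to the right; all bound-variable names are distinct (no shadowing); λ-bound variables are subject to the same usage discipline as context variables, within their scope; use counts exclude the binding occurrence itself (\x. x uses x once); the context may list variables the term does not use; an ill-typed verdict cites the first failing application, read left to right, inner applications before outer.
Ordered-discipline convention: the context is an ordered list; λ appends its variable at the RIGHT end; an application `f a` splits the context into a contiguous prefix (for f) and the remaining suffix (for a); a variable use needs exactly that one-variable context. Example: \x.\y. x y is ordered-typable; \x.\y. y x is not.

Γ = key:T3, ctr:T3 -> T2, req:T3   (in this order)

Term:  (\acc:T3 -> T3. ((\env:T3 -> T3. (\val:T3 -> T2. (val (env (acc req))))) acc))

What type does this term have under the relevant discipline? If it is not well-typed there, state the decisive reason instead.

not well-typed under relevant — unused: key, ctr — weakening required
variable uses: key: 0×; ctr: 0×; req: 1×; acc (λ-bound): 2×; env (λ-bound): 1×; val (λ-bound): 1×
left-to-right use order: val, env, acc, req, acc
typing: well-typed at (T3 -> T3) -> (T3 -> T2) -> T2
per-discipline verdicts: ordered ✗; linear ✗; affine ✗; relevant ✗; unrestricted ✓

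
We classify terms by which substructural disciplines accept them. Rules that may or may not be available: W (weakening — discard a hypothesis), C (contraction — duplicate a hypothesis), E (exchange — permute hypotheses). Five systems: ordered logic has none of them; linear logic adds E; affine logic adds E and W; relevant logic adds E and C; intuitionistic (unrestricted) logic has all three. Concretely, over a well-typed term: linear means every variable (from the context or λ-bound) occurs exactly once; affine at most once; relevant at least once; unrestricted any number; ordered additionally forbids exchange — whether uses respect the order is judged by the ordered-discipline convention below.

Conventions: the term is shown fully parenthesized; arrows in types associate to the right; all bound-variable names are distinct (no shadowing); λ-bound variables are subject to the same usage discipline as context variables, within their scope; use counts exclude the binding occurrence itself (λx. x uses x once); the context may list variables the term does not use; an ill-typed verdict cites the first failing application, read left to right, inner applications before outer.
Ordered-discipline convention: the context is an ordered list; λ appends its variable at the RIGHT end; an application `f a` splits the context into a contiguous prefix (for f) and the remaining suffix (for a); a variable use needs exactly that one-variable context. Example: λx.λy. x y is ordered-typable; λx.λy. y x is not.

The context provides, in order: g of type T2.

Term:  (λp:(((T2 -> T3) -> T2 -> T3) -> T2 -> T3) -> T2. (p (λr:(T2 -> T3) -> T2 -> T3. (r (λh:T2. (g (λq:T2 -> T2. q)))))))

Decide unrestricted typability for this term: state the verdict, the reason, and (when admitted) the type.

no — a type mismatch blocks all five
usage: g: 1, p (bound): 1, r (bound): 1, h (bound): 0, q (bound): 1
use order (left to right): p, r, g, q
typing: ill-typed: non-function type T2 applied to an argument
across the five disciplines: ordered ✗; linear ✗; affine ✗; relevant ✗; unrestricted ✗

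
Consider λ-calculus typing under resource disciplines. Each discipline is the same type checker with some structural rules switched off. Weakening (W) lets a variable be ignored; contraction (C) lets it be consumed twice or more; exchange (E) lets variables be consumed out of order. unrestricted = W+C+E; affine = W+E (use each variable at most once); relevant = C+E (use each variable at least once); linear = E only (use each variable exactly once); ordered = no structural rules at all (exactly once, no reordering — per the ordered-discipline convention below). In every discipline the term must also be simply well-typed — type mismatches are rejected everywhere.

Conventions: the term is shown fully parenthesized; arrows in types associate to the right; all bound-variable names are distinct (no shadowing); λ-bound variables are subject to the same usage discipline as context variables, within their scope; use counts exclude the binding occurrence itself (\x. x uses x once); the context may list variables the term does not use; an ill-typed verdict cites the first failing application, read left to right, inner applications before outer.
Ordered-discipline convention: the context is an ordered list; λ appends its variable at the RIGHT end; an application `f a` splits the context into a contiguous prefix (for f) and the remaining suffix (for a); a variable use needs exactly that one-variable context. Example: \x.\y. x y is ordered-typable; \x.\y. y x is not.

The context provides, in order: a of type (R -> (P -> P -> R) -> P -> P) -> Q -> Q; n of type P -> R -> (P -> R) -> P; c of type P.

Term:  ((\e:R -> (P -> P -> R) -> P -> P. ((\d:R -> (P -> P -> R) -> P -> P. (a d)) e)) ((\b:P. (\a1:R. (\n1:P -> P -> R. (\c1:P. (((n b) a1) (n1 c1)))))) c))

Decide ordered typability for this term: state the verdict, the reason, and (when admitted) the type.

yes — one use each (a, n, c, e, d, b, a1, n1, c1); ordered split holds; term : Q -> Q
variable uses: a: 1×; n: 1×; c: 1×; e (λ-bound): 1×; d (λ-bound): 1×; b (λ-bound): 1×; a1 (λ-bound): 1×; n1 (λ-bound): 1×; c1 (λ-bound): 1×
use order (left to right): a, d, e, n, b, a1, n1, c1, c
typing: the term checks, with type Q -> Q
per-discipline verdicts: ordered ✓; linear ✓; affine ✓; relevant ✓; unrestricted ✓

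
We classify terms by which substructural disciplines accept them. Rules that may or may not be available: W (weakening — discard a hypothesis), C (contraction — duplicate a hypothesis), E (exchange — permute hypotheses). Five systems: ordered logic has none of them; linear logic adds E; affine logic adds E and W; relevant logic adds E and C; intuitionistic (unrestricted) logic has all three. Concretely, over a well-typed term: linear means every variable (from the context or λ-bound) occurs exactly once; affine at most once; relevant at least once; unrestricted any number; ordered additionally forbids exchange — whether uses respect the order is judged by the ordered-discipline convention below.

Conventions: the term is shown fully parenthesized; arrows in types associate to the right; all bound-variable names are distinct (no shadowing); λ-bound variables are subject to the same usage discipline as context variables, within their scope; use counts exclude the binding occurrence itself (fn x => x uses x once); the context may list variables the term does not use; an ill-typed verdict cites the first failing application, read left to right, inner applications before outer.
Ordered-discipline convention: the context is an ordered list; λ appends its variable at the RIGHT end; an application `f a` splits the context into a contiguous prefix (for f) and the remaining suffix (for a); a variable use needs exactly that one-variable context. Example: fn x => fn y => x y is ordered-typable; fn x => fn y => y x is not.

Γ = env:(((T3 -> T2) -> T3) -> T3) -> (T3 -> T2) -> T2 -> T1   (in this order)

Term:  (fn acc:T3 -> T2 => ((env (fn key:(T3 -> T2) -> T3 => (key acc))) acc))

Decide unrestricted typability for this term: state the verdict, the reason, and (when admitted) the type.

yes — type-checks ((T3 -> T2) -> T2 -> T1) and nothing is barred; term : (T3 -> T2) -> T2 -> T1
usage: env ×1, acc [bound] ×2, key [bound] ×1
order of uses: env, key, acc, acc
typing: well-typed — term : (T3 -> T2) -> T2 -> T1
all disciplines: ordered ✗; linear ✗; affine ✗; relevant ✓; unrestricted ✓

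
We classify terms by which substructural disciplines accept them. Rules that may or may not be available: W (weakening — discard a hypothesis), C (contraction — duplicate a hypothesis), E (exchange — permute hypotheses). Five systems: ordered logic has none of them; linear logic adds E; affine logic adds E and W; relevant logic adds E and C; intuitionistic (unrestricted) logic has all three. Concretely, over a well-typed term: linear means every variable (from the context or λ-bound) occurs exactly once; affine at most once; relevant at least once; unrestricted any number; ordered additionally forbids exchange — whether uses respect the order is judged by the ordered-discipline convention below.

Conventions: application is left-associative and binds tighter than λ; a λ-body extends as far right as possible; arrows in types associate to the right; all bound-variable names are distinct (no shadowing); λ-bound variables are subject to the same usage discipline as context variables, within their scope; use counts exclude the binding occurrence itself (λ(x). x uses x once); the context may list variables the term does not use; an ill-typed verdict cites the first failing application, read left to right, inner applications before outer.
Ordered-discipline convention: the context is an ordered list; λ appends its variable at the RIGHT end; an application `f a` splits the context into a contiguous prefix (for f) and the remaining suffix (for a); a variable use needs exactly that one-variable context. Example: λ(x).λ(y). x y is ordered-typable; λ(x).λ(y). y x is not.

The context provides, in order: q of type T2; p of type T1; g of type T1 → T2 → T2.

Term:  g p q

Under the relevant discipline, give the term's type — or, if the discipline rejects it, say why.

term : T2
variable uses: q: 1, p: 1, g: 1
left-to-right use order: g, p, q
typing: the term checks, with type T2
across the five disciplines: ordered ✗ · linear ✓ · affine ✓ · relevant ✓ · unrestricted ✓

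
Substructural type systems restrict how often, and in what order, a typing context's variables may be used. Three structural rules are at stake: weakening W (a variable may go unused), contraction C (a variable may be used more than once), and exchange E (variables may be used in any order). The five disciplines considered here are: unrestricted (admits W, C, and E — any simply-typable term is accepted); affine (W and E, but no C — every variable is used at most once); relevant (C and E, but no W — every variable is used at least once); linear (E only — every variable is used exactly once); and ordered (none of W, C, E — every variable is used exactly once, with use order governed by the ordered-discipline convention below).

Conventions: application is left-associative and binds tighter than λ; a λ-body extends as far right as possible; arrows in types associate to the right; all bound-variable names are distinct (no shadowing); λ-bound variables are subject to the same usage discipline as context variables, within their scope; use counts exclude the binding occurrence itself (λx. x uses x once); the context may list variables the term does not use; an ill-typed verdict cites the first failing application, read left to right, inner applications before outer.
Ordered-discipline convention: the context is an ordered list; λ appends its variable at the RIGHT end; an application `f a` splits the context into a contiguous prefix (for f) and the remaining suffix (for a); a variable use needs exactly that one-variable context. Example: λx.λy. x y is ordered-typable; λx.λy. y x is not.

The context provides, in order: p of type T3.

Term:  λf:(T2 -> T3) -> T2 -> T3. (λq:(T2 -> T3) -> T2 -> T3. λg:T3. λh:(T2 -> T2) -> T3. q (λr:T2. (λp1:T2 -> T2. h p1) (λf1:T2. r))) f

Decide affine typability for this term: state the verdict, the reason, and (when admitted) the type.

yes — none of p, f, q, g, h, r, p1, f1 used more than once; term : ((T2 -> T3) -> T2 -> T3) -> T3 -> ((T2 -> T2) -> T3) -> T2 -> T3
use counts: p ×0, f [bound] ×1, q [bound] ×1, g [bound] ×0, h [bound] ×1, r [bound] ×1, p1 [bound] ×1, f1 [bound] ×0
order of uses: q, h, p1, r, f
typing: ✓ — ((T2 -> T3) -> T2 -> T3) -> T3 -> ((T2 -> T2) -> T3) -> T2 -> T3
per-discipline verdicts: ordered ✗, linear ✗, affine ✓, relevant ✗, unrestricted ✓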